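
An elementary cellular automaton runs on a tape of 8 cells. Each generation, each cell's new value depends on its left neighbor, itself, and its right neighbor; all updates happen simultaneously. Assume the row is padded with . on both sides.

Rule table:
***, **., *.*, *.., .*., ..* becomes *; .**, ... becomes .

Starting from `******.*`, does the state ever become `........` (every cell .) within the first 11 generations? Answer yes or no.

generation 1: .*******
generation 2: *.******
generation 3: **.*****
generation 4: .**.****
generation 5: *.**.***
generation 6: **.**.**
generation 7: .**.**.*
generation 8: *.**.***  (repeats generation 5; period 3)
generation 11: *.**.***
generation 11 is *.**.***, still not uniform .

no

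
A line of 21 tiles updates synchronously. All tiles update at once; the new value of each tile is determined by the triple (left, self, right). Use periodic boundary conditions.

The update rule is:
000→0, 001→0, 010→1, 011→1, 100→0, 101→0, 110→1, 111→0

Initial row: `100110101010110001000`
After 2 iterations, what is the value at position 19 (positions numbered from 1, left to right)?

0

100110101010110001000  (fixed point — unchanged through iteration 2)
position 19 holds 0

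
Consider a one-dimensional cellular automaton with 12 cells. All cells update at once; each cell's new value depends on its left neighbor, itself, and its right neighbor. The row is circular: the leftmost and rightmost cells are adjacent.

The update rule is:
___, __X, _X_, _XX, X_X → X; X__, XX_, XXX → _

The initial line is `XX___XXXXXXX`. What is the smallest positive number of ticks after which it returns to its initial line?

___XXX______
XXXX___XXXXX
_____XXX____
XXXXXX___XXX
_______XXX__
XXXXXXXX___X
_________XXX
_XXXXXXXXX__
XX_________X
___XXXXXXXXX
_XXX________
XX___XXXXXXX

12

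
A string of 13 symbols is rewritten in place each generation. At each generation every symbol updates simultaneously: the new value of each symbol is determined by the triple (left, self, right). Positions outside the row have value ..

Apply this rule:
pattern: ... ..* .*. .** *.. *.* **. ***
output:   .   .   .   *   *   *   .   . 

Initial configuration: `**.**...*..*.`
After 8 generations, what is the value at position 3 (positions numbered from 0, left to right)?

.

*.**.*...*..*
.**.*.*...*..
.*.*.*.*...*.
..*.*.*.*...*
...*.*.*.*...
....*.*.*.*..
.....*.*.*.*.
......*.*.*.*
position 3 holds .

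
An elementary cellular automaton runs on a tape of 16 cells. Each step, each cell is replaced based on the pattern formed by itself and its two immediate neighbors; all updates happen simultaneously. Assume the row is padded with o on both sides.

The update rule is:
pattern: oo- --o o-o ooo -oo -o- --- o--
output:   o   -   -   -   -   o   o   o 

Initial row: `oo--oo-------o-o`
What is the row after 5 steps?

step 1: -oo--ooooooo-o--
step 2: --oo-------o-oo-
step 3: o--ooooooo-o--o-
step 4: oo-------o-oo-o-
step 5: -ooooooo-o--o-o-

-ooooooo-o--o-o-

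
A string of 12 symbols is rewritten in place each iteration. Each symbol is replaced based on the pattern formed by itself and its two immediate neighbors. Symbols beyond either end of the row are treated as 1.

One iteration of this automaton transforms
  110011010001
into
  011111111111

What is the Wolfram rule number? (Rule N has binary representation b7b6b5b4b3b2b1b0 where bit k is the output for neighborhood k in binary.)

127

position 0: 111 → 0  (bit 7 = 0)
position 1: 110 → 1  (bit 6 = 1)
position 6: 101 → 1  (bit 5 = 1)
position 2: 100 → 1  (bit 4 = 1)
position 4: 011 → 1  (bit 3 = 1)
position 7: 010 → 1  (bit 2 = 1)
position 3: 001 → 1  (bit 1 = 1)
position 9: 000 → 1  (bit 0 = 1)
bits b7..b0 = 01111111 = 127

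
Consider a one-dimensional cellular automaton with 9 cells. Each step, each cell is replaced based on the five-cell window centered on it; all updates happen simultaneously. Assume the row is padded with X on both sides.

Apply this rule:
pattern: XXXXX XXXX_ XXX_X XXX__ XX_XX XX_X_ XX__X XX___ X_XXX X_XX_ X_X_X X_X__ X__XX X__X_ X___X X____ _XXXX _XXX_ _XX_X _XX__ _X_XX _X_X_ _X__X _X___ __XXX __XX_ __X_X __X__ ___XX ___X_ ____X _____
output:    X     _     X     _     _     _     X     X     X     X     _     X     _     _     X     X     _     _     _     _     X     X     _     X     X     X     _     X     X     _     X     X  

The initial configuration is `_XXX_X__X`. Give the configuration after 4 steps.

step 1: _X_X_X__X
step 2: __X_XX__X
step 3: X__XX_X_X
step 4: _X_X___XX

_X_X___XX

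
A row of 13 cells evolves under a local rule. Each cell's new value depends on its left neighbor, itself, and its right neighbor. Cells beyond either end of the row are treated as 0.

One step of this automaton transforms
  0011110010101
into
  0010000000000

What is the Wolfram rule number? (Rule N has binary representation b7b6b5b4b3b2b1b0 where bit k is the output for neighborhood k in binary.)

8

position 3: 111 → 0  (bit 7 = 0)
position 5: 110 → 0  (bit 6 = 0)
position 9: 101 → 0  (bit 5 = 0)
position 6: 100 → 0  (bit 4 = 0)
position 2: 011 → 1  (bit 3 = 1)
position 8: 010 → 0  (bit 2 = 0)
position 1: 001 → 0  (bit 1 = 0)
position 0: 000 → 0  (bit 0 = 0)
bits b7..b0 = 00001000 = 8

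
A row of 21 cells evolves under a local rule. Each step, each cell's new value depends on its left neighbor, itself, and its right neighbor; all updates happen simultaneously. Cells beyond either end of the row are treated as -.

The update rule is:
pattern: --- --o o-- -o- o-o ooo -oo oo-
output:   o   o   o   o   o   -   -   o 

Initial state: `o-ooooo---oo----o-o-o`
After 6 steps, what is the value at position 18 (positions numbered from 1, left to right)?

oo----oooo-oooooooooo
-ooooo---oo---------o
o----oooo-ooooooooooo
ooooo---oo----------o
----oooo-oooooooooooo
oooo---oo-----------o
position 18 holds -

-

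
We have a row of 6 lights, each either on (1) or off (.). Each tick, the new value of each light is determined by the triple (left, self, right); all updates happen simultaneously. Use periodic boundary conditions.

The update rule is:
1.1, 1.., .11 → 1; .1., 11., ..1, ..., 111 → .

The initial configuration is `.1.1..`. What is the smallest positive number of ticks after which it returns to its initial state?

..1.1.
...1.1
1...1.
.1...1
1.1...
.1.1..

6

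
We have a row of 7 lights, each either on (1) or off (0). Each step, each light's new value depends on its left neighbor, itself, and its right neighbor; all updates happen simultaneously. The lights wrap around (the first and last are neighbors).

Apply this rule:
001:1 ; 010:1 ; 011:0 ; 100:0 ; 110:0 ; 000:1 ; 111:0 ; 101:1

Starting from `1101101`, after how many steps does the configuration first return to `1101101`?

0010010
1110110
0001001
0111011
1000100
1011101
0100010
1101110
0010001
0110111
1001000
1011011
0100100
1101101

14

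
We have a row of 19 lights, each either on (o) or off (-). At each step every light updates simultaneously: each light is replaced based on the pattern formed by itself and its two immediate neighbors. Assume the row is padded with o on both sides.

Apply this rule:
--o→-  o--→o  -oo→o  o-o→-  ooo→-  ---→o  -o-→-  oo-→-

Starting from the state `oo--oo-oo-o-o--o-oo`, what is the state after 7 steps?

-o----oooo--oo--oo-

--o-o--o-----o---o-
o----o--oooo--oo---
-ooo--o-o---o-o-oo-
-o--o----oo-----o--
--o--ooo-o-oooo--o-
o--o-o-----o---o---
-o----oooo--oo--oo-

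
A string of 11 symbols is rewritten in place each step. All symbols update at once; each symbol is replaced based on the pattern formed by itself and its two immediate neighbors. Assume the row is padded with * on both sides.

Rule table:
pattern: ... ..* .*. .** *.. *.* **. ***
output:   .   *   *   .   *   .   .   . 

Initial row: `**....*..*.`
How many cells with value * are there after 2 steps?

5

..*..*****.
*****......
count of *: 5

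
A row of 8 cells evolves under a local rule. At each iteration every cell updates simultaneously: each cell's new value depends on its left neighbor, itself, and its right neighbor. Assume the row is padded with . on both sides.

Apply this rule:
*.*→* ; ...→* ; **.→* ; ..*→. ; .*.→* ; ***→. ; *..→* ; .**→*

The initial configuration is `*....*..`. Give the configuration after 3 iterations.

**.*.***

****.***
*..***.*
**.*.***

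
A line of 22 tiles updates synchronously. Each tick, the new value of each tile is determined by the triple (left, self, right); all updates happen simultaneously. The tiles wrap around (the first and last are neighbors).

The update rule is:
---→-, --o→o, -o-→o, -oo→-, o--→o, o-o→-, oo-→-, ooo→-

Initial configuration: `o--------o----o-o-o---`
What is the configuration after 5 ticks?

tick 1: oo------ooo--oo-o-oo-o
tick 2: --o----o---oo---o-----
tick 3: -ooo--ooo-o--o-ooo----
tick 4: o---oo----oooo----o---
tick 5: oo-o--o--o----o--ooo-o

oo-o--o--o----o--ooo-o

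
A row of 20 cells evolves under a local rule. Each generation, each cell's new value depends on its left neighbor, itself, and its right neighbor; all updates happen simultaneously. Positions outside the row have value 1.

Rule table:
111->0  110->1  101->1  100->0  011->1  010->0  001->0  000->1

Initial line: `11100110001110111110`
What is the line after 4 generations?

00100110101011100011
00000111010110101010
01110101101111010101
11011011111001101011

11011011111001101011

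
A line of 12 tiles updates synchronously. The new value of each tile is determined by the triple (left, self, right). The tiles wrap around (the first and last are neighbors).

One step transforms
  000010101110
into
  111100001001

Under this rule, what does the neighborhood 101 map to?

At position 5 the neighborhood is 101; the next row has 0 there.

0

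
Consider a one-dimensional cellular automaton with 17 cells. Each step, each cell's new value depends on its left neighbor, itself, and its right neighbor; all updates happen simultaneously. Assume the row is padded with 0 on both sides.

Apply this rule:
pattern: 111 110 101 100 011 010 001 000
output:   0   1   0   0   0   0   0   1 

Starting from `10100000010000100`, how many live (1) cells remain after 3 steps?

4

00001111000110001
11100001010010100
00101100000000001
count of 1: 4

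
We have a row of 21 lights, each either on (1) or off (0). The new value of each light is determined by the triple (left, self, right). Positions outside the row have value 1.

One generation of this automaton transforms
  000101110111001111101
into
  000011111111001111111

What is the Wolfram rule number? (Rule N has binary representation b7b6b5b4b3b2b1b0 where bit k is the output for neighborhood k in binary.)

position 6: 111 → 1  (bit 7 = 1)
position 7: 110 → 1  (bit 6 = 1)
position 4: 101 → 1  (bit 5 = 1)
position 0: 100 → 0  (bit 4 = 0)
position 5: 011 → 1  (bit 3 = 1)
position 3: 010 → 0  (bit 2 = 0)
position 2: 001 → 0  (bit 1 = 0)
position 1: 000 → 0  (bit 0 = 0)
bits b7..b0 = 11101000 = 232

232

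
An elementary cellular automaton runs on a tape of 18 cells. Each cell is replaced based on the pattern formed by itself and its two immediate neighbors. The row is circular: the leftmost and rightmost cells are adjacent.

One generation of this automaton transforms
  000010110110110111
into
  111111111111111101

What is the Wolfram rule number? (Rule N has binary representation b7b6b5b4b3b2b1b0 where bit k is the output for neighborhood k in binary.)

127

position 16: 111 → 0  (bit 7 = 0)
position 7: 110 → 1  (bit 6 = 1)
position 5: 101 → 1  (bit 5 = 1)
position 0: 100 → 1  (bit 4 = 1)
position 6: 011 → 1  (bit 3 = 1)
position 4: 010 → 1  (bit 2 = 1)
position 3: 001 → 1  (bit 1 = 1)
position 1: 000 → 1  (bit 0 = 1)
bits b7..b0 = 01111111 = 127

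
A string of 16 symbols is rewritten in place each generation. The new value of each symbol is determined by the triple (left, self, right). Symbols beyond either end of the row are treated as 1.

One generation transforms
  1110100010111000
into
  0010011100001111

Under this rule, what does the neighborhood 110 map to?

At position 2 the neighborhood is 110; the next row has 1 there.

1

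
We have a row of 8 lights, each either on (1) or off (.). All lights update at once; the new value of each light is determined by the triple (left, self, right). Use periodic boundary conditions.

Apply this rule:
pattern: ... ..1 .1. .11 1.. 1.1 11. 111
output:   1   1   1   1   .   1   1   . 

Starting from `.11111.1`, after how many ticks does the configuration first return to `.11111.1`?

tick 1: 11...111
tick 2: .1.111..
tick 3: 1111.1.1
tick 4: ...11111
tick 5: .111...1
tick 6: 11.1.111
tick 7: .11111..
tick 8: 11...1.1
tick 9: .1.11111
tick 10: 1111...1
tick 11: ...1.111
tick 12: .11111.1

12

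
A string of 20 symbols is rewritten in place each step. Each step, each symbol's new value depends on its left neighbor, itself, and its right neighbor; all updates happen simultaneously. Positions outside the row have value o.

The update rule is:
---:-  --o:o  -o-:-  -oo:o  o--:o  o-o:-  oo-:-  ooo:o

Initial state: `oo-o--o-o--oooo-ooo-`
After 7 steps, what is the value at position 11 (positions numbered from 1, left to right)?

o

step 1: o---oo---ooooo--oo--
step 2: -o-oo-o-ooooo-ooo-oo
step 3: ---o----oooo--oo--oo
step 4: o-o-o--oooo-ooo-oooo
step 5: -----ooooo--oo--oooo
step 6: o---ooooo-ooo-oooooo
step 7: -o-ooooo--oo--oooooo
position 11 holds o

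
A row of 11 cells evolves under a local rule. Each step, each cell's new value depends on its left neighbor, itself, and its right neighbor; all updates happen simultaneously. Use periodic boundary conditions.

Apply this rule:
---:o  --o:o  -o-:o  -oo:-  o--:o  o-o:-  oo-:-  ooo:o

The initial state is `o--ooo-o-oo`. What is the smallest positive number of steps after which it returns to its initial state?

5

-oo-o--o--o
----ooooooo
oooo-ooooo-
-oo---ooo--
o--ooo-o-oo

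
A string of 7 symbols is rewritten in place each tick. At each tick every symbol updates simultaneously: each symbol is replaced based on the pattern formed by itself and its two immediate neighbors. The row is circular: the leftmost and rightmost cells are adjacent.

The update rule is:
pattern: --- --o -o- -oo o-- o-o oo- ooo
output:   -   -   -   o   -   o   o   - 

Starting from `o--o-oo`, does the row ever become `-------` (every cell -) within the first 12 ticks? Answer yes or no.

o---oo-
----ooo
----o-o
-----o-
-------
all cells are - at tick 5

yes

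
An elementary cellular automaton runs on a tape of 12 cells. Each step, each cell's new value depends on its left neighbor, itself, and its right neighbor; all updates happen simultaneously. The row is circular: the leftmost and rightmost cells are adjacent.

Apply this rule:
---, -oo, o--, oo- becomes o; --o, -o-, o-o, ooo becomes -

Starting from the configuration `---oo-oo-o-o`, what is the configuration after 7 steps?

oo------o---

oo-oo-oo----
oo-oo-ooooo-
oo-oo-o---o-
oo-oo--oo---
oo-ooo-oooo-
oo-o-o-o--o-
oo------o---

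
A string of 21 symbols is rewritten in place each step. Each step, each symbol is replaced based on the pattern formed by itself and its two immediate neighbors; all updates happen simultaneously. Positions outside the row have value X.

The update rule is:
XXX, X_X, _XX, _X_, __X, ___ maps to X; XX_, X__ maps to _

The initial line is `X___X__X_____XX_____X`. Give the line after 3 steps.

__XXX_XX_XXXXX__XXXXX
_XXX_XX_XXXXX__XXXXXX
XXX_XX_XXXXX__XXXXXXX

XXX_XX_XXXXX__XXXXXXX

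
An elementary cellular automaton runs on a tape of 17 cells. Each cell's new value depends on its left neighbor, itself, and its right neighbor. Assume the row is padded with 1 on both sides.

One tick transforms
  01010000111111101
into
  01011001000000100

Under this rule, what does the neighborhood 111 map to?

At position 9 the neighborhood is 111; the next row has 0 there.

0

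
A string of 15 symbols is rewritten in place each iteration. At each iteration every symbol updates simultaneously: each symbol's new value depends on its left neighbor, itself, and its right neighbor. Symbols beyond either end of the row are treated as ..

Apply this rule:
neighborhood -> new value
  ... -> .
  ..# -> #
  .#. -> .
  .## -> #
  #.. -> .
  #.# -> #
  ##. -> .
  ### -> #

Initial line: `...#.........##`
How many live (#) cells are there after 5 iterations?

..#.........##.
.#.........##..
#.........##...
.........##....
........##.....
count of #: 2

2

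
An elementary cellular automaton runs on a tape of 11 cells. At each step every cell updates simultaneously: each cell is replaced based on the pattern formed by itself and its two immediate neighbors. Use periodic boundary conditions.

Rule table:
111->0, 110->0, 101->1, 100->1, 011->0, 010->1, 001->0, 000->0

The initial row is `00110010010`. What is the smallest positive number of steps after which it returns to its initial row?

22

00001011011
10001100100
11000010110
00100011001
10110000101
01001000110
01101100001
10010010001
01011011000
01100100100
00010110110
00011001001
10000101101
01000110010
01100001011
10010001100
11011000010
00100100011
10110110000
11001001000
00101101100
00110010010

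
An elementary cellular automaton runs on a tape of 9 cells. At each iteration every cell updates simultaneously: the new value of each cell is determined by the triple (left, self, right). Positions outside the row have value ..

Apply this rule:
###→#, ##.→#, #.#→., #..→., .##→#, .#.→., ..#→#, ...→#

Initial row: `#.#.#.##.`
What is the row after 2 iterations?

......##.
########.

########.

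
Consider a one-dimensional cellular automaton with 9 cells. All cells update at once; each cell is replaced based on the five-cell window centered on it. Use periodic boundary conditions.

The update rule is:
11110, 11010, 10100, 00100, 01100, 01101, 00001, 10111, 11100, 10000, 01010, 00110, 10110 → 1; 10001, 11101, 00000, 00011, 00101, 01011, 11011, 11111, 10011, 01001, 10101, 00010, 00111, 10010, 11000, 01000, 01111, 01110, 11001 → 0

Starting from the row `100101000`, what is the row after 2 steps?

step 1: 100011000
step 2: 100011000

100011000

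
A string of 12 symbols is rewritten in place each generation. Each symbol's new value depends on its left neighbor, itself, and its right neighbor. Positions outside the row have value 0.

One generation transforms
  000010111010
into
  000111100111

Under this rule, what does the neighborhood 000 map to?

0

At position 0 the neighborhood is 000; the next row has 0 there.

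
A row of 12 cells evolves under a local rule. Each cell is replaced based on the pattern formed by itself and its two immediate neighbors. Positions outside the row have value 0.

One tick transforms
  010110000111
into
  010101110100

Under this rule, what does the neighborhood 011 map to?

1

At position 3 the neighborhood is 011; the next row has 1 there.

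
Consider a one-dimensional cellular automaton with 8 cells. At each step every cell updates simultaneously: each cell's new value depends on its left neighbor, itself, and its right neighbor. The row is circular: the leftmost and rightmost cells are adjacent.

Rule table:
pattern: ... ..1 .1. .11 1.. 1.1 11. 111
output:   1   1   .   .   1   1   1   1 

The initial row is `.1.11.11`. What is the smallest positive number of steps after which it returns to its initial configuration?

step 1: 1.1.11.1
step 2: 11.1.11.
step 3: .11.1.11
step 4: 1.11.1.1
step 5: 11.11.1.
step 6: .11.11.1
step 7: 1.11.11.
step 8: .1.11.11

8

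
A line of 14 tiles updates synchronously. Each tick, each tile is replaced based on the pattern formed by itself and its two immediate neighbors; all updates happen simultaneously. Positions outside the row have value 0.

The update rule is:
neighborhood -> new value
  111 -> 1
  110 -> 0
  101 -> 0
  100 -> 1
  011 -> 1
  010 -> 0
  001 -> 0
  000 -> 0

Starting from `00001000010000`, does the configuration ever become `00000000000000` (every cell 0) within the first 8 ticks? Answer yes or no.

00000100001000
00000010000100
00000001000010
00000000100001
00000000010000
00000000001000
00000000000100
00000000000010
tick 8 is 00000000000010, still not uniform 0

no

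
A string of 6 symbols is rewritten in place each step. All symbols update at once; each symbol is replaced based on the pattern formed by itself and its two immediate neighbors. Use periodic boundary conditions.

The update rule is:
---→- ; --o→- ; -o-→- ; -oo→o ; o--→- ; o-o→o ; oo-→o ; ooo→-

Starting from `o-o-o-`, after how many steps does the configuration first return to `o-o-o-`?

step 1: -o-o-o
step 2: o-o-o-

2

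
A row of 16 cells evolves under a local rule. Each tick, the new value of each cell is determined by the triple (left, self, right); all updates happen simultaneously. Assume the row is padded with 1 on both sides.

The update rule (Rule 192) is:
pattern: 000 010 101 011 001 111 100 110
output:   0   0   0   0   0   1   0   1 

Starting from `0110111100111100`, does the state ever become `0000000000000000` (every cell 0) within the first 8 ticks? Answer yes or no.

tick 1: 0010011100011100
tick 2: 0000001100001100
tick 3: 0000000100000100
tick 4: 0000000000000000
all cells are 0 at tick 4

yes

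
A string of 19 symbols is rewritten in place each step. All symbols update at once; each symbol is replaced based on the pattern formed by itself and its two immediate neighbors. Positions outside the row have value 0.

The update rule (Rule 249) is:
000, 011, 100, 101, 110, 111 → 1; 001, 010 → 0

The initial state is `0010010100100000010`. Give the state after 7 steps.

1001001011111111111

1001001010011111001
0100100101011111100
0010010010111111111
1001001001111111111
0100100101111111111
0010010011111111111
1001001011111111111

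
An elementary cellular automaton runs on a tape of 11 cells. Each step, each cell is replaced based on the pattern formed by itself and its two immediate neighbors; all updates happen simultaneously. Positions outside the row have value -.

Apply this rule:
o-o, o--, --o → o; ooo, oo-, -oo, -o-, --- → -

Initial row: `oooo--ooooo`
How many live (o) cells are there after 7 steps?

step 1: ----oo-----
step 2: ---o--o----
step 3: --o-oo-o---
step 4: -o-o--o-o--
step 5: o-o-oo-o-o-
step 6: -o-o--o-o-o
step 7: o-o-oo-o-o-
count of o: 6

6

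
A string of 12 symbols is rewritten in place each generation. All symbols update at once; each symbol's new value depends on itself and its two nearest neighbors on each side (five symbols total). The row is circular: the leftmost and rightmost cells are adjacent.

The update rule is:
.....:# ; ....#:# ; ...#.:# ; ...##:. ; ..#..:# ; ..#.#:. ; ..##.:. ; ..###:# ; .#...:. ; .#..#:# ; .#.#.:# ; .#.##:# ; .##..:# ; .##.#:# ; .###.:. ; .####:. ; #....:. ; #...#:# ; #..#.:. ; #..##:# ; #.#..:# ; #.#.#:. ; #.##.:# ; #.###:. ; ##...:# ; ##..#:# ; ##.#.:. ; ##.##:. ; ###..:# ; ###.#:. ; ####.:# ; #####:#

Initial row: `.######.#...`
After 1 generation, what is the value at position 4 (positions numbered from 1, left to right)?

#

.#.###..#..#
position 4 holds #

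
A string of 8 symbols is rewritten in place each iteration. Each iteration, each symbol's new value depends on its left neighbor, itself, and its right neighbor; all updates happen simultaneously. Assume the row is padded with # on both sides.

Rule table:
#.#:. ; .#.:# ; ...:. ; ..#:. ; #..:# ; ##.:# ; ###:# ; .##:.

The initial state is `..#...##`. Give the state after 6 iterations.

#####.#.

#.##...#
#..##...
##..##..
###..##.
####..#.
#####.#.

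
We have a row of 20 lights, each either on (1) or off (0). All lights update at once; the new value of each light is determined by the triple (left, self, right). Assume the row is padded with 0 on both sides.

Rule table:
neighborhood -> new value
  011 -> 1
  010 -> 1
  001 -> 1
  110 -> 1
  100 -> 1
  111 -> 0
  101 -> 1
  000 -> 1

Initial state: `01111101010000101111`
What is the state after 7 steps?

step 1: 11000111111111111001
step 2: 11111100000000001111
step 3: 10000111111111111001
step 4: 11111100000000001111  (repeats step 2; period 2)
step 7: 10000111111111111001

10000111111111111001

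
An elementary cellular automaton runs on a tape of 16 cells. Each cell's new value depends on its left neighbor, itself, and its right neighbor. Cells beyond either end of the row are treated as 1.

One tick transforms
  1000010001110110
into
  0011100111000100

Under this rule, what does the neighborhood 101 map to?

0

At position 12 the neighborhood is 101; the next row has 0 there.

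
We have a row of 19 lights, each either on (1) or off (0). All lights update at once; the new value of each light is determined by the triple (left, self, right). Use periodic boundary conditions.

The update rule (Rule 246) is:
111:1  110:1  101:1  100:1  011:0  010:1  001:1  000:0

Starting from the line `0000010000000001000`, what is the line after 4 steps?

1101110111010111011

0000111000000011100
0001011100000101110
0011101110001110111
1101110111010111011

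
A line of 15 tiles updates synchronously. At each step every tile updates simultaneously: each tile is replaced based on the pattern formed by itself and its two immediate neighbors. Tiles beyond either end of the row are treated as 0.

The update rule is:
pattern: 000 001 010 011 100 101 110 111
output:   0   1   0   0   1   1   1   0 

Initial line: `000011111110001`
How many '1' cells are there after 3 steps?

7

000100000011010
001010000101101
010101001010110
count of 1: 7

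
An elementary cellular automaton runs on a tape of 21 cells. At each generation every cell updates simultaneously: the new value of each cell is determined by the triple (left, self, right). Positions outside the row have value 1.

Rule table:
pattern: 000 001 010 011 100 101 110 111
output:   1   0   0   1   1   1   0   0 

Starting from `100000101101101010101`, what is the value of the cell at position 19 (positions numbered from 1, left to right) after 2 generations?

011110011011010101011
110001010110101010110
position 19 holds 1

1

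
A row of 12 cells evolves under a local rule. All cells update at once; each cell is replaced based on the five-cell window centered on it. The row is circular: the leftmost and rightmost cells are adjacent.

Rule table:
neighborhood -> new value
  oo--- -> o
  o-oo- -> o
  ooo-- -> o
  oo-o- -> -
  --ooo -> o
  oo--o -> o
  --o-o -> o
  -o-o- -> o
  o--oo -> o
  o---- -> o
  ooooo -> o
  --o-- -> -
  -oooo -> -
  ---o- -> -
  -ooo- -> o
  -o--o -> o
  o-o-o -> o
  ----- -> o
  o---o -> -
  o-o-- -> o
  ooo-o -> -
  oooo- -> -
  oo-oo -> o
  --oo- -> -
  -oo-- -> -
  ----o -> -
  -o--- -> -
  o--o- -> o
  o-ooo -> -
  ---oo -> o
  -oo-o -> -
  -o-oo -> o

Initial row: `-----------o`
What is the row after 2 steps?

oo-oooo-ooo-

step 1: -oooooooo---
step 2: oo-oooo-ooo-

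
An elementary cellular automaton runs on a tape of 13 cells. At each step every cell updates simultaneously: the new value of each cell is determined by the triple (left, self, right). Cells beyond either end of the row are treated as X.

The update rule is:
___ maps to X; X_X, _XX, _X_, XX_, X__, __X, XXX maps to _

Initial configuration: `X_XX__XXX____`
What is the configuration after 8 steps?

_XXXXXXXX____

__________XX_
_XXXXXXXX____
__________XX_  (repeats step 1; period 2)
step 8: _XXXXXXXX____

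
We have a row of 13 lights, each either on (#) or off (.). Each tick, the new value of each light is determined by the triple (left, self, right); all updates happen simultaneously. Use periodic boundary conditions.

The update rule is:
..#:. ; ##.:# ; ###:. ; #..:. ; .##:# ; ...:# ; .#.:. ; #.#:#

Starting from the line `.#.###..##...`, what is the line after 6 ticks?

..##.#..##.##
..###...#####
..#.#.#.#...#
...#.#.#..#..
##..#.#.....#
.#...#..###.#

.#...#..###.#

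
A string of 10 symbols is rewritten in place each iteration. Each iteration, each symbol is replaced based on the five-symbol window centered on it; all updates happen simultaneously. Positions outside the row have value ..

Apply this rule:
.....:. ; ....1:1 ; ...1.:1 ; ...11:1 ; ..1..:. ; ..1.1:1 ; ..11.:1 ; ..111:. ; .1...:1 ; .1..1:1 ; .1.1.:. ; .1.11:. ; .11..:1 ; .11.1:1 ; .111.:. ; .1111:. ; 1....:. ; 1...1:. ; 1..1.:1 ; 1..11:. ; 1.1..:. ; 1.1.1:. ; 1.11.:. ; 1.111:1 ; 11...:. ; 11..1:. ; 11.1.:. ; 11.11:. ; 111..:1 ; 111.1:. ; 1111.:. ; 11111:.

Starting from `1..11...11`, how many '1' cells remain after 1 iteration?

6

.1.11..111
count of 1: 6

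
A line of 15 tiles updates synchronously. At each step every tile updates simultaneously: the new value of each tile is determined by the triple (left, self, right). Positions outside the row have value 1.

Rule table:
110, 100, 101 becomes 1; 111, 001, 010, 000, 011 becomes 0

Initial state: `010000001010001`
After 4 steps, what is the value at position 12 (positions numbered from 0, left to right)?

1

step 1: 101000000101000
step 2: 110100000010100
step 3: 011010000001010
step 4: 101101000000101
position 12 holds 1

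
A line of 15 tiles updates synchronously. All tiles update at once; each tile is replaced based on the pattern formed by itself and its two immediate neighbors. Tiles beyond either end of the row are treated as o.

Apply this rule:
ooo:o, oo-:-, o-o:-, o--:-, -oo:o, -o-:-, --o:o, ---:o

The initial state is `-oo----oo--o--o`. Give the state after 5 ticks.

-o--oooo--o--oo
---oooo--o--ooo
-ooooo--o--oooo
-oooo--o--ooooo
-ooo--o--oooooo

-ooo--o--oooooo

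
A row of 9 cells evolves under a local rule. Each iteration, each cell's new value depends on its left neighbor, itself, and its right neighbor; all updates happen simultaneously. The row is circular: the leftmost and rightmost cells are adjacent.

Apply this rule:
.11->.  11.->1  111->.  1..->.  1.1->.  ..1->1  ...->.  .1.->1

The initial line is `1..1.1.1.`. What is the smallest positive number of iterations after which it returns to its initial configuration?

iteration 1: 1.11.1.1.
iteration 2: 1..1.1.1.

2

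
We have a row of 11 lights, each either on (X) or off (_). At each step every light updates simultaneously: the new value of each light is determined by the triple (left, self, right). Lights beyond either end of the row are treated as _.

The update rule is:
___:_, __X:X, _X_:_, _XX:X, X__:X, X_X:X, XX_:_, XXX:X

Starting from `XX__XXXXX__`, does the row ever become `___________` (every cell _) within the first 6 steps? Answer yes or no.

no

step 1: X_XXXXXX_X_
step 2: _XXXXXX_X_X
step 3: XXXXXX_X_X_
step 4: XXXXX_X_X_X
step 5: XXXX_X_X_X_
step 6: XXX_X_X_X_X
step 6 is XXX_X_X_X_X, still not uniform _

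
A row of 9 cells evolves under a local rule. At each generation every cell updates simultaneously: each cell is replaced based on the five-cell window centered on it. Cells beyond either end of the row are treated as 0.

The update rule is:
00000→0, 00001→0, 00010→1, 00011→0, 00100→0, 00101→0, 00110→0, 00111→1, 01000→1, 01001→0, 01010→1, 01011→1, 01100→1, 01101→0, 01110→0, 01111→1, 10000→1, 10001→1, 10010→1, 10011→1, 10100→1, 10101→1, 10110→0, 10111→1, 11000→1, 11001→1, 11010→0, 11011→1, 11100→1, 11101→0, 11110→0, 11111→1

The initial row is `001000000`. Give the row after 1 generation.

010110000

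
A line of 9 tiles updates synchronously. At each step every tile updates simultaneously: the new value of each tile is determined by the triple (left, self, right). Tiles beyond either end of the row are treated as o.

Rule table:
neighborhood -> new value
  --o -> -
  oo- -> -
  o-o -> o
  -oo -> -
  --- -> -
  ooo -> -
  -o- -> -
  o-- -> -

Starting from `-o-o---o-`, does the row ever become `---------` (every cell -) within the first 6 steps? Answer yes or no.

yes

step 1: o-o-----o
step 2: -o-------
step 3: o--------
step 4: ---------
all cells are - at step 4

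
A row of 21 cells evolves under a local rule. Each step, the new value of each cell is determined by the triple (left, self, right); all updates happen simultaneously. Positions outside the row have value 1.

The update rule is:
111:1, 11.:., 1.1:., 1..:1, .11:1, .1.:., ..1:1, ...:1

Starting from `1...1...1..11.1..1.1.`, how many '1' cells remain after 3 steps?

14

.111.111.111...11....
.11..11..11.1111.1111
.1.111.111..111..1111
count of 1: 14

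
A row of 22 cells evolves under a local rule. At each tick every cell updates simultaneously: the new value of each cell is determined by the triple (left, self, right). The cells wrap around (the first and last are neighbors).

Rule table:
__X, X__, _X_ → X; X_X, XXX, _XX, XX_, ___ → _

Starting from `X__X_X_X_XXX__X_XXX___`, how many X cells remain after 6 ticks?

6

tick 1: XXXX_X_X____XXX____X_X
tick 2: _____X_XX__X___X__XX__
tick 3: ____XX___XXXX_XXXX__X_
tick 4: ___X__X_X_________XXXX
tick 5: X_XXXXX_XX_______X____
tick 6: X_________X_____XXX__X
count of X: 6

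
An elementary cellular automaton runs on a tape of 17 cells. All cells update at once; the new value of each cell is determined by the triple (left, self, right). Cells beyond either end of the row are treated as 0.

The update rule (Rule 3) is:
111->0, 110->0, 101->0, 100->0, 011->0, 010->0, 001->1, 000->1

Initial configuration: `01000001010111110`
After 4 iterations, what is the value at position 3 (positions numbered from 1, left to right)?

10011110000000000
00100000111111111
11001111000000000
00010000011111111
position 3 holds 0

0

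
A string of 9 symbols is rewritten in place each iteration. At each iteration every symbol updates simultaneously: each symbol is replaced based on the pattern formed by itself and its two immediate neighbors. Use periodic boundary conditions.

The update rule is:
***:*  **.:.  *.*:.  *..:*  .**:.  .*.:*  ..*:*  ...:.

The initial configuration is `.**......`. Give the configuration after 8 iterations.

*..*.....

*..*.....
*****...*
****.*.*.
.**..*.*.
*..***.**
.**.*...*
....**.**
*..*.....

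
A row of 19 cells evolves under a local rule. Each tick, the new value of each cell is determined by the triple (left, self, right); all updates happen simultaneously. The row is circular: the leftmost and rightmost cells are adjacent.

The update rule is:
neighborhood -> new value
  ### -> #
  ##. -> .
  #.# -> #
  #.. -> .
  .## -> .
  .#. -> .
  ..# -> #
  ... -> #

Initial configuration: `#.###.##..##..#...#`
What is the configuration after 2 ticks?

#.#.#..##..##..#...

tick 1: .#.#.#...#...#..##.
tick 2: #.#.#..##..##..#...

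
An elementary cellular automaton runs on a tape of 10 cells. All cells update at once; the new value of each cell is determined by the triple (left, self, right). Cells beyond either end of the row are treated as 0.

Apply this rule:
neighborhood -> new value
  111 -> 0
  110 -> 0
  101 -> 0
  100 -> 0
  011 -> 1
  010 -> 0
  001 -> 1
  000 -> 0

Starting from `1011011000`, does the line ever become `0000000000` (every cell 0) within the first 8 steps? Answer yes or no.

0010010000
0100100000
1001000000
0010000000
0100000000
1000000000
0000000000
all cells are 0 at step 7

yes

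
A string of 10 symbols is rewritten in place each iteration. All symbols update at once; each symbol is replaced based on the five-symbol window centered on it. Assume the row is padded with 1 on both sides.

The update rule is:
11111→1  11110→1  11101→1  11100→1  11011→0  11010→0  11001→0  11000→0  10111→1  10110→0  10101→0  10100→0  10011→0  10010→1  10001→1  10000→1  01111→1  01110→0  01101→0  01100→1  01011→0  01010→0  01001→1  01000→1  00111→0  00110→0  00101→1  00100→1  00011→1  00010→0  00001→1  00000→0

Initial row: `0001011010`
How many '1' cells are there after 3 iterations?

iteration 1: 0101000000
iteration 2: 0000110011
iteration 3: 0111010001
count of 1: 5

5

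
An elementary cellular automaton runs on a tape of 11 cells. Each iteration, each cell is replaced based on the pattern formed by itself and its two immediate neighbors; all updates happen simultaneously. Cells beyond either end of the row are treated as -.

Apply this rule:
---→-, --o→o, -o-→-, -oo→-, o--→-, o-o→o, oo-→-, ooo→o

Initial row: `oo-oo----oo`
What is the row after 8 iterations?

-o---------

--o-----o--
-o-----o---
o-----o----
-----o-----
----o------
---o-------
--o--------
-o---------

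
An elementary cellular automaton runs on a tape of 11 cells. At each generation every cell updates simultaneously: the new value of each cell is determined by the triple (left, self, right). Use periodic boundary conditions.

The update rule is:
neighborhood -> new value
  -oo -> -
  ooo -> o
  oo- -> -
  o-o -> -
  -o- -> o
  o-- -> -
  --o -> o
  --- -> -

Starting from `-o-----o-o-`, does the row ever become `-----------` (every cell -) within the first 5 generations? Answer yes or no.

no

oo----oo-o-
-----o---o-
----oo--oo-
---o---o---
--oo--oo---
generation 5 is --oo--oo---, still not uniform -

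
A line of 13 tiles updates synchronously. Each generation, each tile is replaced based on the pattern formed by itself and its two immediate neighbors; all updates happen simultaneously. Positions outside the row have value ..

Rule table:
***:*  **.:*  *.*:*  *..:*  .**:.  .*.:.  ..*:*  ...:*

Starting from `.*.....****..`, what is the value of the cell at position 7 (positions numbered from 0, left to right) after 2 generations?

*

generation 1: *.*****.*****
generation 2: .*.*****.****
position 7 holds *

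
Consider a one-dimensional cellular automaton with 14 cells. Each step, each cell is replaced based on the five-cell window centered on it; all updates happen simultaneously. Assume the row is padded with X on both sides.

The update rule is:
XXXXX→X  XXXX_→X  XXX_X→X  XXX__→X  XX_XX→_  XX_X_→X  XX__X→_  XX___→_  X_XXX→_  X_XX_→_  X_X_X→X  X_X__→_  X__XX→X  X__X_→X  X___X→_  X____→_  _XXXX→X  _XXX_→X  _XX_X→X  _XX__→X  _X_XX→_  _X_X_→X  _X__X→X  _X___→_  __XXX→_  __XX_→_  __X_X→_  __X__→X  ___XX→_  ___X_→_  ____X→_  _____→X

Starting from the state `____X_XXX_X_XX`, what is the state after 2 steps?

_______XXXX__X
__XXX___XXX_X_

__XXX___XXX_X_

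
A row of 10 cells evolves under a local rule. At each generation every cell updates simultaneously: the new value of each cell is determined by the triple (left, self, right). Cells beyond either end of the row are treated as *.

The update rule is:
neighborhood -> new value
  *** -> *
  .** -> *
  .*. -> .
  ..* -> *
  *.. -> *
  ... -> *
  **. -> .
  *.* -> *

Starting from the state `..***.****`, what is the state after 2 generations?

***.******

generation 1: ****.*****
generation 2: ***.******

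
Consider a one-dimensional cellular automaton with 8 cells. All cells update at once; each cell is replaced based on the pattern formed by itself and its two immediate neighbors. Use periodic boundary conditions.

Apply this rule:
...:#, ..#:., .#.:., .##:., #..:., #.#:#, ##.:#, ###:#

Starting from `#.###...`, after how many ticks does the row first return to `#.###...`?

15

.#.##.#.
..#.##..
#..#.#.#
#...#.#.
..#..#.#
......#.
#####...
.####.#.
..####..
#..###.#
#...###.
..#..###
......##
.####..#
#.###...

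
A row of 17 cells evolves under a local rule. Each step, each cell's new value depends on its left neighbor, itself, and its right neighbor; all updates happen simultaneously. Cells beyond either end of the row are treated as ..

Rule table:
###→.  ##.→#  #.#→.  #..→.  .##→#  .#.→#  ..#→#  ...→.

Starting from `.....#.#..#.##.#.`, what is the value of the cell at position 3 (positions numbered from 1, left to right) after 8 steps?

....##.#.##.##.#.
...###.#.##.##.#.
..##.#.#.##.##.#.
.###.#.#.##.##.#.
##.#.#.#.##.##.#.
##.#.#.#.##.##.#.  (fixed point — unchanged through step 8)
position 3 holds .

.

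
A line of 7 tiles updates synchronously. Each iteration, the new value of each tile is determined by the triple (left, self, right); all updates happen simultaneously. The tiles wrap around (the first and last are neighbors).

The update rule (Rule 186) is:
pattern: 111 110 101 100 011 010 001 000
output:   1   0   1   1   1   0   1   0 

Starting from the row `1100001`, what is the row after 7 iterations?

1101011

iteration 1: 1010011
iteration 2: 0101111
iteration 3: 1011110
iteration 4: 0111101
iteration 5: 1111010
iteration 6: 1110101
iteration 7: 1101011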